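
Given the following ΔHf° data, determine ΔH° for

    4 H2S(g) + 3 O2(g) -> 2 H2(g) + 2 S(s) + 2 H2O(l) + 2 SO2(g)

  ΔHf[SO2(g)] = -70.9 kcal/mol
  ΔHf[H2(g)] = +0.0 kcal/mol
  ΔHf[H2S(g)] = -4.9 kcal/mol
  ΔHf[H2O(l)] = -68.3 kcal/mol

Products: 2·(+0.0) + 2·(+0.0) + 2·(-68.3) + 2·(-70.9) = -278.4
Reactants: 4·(-4.9) + 3·(+0.0) = -19.6
ΔH° = (-278.4) − (-19.6) = -258.8 kcal/mol

ΔH° = -258.8 kcal/mol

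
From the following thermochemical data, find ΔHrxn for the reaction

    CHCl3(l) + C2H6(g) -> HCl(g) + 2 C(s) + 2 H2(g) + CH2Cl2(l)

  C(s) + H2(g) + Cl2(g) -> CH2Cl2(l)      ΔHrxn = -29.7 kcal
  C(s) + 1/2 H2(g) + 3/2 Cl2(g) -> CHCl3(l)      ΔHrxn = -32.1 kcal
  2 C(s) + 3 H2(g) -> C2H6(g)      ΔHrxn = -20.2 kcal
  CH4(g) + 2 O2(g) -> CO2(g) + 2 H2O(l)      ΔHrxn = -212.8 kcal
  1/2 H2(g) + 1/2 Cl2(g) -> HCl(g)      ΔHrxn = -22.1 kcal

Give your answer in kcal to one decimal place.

equation 1 as written: -29.7 kcal
equation 2 reversed: +32.1 kcal
equation 3 reversed: +20.2 kcal
equation 4: not needed.
equation 5 as written: -22.1 kcal
Combining the equations, ΔHrxn = (-29.7) + (+32.1) + (+20.2) + (-22.1) = 0.5 kcal

ΔHrxn = 0.5 kcal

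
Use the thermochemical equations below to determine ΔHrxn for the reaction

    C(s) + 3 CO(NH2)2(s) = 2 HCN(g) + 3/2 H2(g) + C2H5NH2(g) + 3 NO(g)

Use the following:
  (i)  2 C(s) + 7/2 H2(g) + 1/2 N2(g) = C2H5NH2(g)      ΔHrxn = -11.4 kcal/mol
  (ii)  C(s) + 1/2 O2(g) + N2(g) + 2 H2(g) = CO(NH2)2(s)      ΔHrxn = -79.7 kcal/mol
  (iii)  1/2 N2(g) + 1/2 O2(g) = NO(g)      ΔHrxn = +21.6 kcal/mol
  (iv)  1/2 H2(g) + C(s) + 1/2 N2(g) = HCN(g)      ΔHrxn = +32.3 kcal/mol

ΔHrxn = 357.1 kcal/mol

(i) as written: -11.4 kcal/mol
(ii) reversed and × 3: (-3)·(-79.7) = +239.1 kcal/mol
(iii) × 3: (3)·(+21.6) = +64.8 kcal/mol
(iv) × 2: (2)·(+32.3) = +64.6 kcal/mol
By Hess's law, ΔHrxn = (1)·(-11.4) + (-3)·(-79.7) + (3)·(+21.6) + (2)·(+32.3) = 357.1 kcal/mol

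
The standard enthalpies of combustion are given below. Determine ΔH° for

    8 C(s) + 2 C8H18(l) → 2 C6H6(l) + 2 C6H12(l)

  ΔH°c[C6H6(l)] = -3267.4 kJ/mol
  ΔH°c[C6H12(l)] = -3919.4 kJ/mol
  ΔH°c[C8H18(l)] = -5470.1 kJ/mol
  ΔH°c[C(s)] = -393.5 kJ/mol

With combustion enthalpies, reactants minus products:
= [8·(-393.5) + 2·(-5470.1)] − [2·(-3267.4) + 2·(-3919.4)]
= 285.4 kJ/mol

ΔH° = 285.4 kJ/mol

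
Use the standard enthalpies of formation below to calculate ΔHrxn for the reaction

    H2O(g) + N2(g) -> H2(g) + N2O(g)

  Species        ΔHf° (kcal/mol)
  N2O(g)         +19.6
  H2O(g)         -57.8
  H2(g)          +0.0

Products: 1·(+0.0) + 1·(+19.6) = +19.6
Reactants: 1·(-57.8) + 1·(+0.0) = -57.8
ΔHrxn = (+19.6) − (-57.8) = 77.4 kcal/mol

ΔHrxn = 77.4 kcal/mol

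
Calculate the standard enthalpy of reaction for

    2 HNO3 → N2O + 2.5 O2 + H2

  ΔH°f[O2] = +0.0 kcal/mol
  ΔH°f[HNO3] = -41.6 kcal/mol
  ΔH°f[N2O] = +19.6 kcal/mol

ΔHrxn = 102.8 kcal/mol

Products: 1·(+19.6) + 5/2·(+0.0) + 1·(+0.0) = +19.6
Reactants: 2·(-41.6) = -83.2
ΔHrxn = (+19.6) − (-83.2) = 102.8 kcal/mol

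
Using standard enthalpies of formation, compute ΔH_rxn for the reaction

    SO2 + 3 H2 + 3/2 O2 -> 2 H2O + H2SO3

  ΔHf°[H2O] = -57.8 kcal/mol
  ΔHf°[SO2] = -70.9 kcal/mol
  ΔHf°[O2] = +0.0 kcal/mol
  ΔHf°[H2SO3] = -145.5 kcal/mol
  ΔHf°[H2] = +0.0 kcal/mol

Products: 2·(-57.8) + 1·(-145.5) = -261.1
Reactants: 1·(-70.9) + 3·(+0.0) + 3/2·(+0.0) = -70.9
ΔH_rxn = (-261.1) − (-70.9) = -190.2 kcal/mol

ΔH_rxn = -190.2 kcal/mol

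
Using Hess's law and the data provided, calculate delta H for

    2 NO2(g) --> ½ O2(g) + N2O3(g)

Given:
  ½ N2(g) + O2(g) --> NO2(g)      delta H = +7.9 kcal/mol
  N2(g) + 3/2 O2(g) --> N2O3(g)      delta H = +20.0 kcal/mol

equation 1 reversed and × 2: (-2)·(+7.9) = -15.8 kcal/mol
equation 2 as written: +20.0 kcal/mol
By Hess's law, delta H = (-2)·(+7.9) + (1)·(+20.0) = 4.2 kcal/mol

delta H = 4.2 kcal/mol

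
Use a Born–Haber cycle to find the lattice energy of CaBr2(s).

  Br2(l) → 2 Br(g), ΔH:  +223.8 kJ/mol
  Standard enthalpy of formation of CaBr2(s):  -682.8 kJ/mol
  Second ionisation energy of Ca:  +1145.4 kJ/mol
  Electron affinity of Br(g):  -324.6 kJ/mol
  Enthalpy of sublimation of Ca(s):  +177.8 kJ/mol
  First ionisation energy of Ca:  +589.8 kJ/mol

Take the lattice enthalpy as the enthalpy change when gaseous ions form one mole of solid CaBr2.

U = -2170.4 kJ/mol

ΔHf° = 1·ΔHsub + 1·(ΣIE) + 1·D(Br2) + 2·EA + U
-682.8 = 1·(+177.8) + 1·(+1735.2) + 1·(+223.8) + 2·(-324.6) + U
U = -682.8 − (+1487.6) = -2170.4 kJ/mol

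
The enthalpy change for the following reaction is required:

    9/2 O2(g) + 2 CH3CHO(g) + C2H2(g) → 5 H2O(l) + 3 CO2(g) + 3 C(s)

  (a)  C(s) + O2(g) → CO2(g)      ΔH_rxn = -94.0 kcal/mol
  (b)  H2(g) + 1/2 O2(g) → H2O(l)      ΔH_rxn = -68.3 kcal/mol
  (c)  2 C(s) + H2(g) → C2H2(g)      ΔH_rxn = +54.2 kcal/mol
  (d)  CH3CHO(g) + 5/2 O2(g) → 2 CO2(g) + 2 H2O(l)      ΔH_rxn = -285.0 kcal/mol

(a) reversed: +94.0 kcal/mol
(b) as written: -68.3 kcal/mol
(c) reversed: -54.2 kcal/mol
(d) × 2: (2)·(-285.0) = -570.0 kcal/mol
ΔH_rxn = (-1)·(-94.0) + (1)·(-68.3) + (-1)·(+54.2) + (2)·(-285.0) = -598.5 kcal/mol

ΔH_rxn = -598.5 kcal/mol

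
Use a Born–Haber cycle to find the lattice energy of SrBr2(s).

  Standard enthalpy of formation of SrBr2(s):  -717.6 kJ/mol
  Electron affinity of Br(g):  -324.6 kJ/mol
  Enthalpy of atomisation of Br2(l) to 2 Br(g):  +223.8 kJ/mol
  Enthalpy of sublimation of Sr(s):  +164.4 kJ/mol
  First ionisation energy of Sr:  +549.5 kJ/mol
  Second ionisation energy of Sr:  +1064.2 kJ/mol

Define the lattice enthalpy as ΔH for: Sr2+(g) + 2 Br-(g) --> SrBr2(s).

U = -2070.3 kJ/mol

ΔHf° = 1·ΔHsub + 1·(ΣIE) + 1·D(Br2) + 2·EA + U
-717.6 = 1·(+164.4) + 1·(+1613.7) + 1·(+223.8) + 2·(-324.6) + U
U = -717.6 − (+1352.7) = -2070.3 kJ/mol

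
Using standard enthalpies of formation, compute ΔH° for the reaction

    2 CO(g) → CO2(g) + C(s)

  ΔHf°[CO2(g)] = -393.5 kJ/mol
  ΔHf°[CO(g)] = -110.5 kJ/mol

ΔH° = -172.5 kJ/mol

Products: 1·(-393.5) + 1·(+0.0) = -393.5
Reactants: 2·(-110.5) = -221.0
ΔH° = (-393.5) − (-221.0) = -172.5 kJ/mol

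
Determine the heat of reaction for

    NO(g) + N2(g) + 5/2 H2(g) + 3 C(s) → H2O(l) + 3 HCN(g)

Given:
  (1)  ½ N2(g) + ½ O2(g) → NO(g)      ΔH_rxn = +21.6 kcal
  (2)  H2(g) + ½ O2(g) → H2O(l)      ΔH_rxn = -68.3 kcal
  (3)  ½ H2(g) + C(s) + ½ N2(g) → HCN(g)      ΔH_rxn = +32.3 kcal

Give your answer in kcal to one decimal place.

ΔH_rxn = 7.0 kcal

(1) reversed: -21.6 kcal
(2) as written: -68.3 kcal
(3) × 3: (3)·(+32.3) = +96.9 kcal
Summing the manipulated equations, ΔH_rxn = (-21.6) + (-68.3) + (+96.9) = 7.0 kcal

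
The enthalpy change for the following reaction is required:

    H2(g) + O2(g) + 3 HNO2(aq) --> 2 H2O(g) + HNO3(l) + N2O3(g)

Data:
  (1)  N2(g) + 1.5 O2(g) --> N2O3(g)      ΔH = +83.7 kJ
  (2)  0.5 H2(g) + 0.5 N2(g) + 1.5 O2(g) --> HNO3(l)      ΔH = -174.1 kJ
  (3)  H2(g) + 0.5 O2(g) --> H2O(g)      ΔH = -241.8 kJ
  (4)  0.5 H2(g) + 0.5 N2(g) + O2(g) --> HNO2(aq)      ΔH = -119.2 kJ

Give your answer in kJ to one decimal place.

(1) as written (N2O3(g) already on the product side): +83.7 kJ
(2) as written (HNO3(l) already on the product side): -174.1 kJ
(3) × 2 (×2 to match 2 H2O(g) in the target): (2)·(-241.8) = -483.6 kJ
(4) reversed and × 3 (HNO2(aq) must end up as a reactant; ×3 to match 3 HNO2(aq) in the target): (-3)·(-119.2) = +357.6 kJ
ΔH = (+83.7) + (-174.1) + (-483.6) + (+357.6) = -216.4 kJ

ΔH = -216.4 kJ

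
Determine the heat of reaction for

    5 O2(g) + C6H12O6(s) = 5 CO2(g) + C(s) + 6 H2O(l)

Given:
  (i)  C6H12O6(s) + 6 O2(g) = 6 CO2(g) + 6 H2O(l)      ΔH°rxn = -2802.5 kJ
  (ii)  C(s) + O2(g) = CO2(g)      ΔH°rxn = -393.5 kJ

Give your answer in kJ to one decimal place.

(i) as written: -2802.5 kJ
(ii) reversed: +393.5 kJ
By Hess's law, ΔH°rxn = (1)·(-2802.5) + (-1)·(-393.5) = -2409.0 kJ

ΔH°rxn = -2409.0 kJ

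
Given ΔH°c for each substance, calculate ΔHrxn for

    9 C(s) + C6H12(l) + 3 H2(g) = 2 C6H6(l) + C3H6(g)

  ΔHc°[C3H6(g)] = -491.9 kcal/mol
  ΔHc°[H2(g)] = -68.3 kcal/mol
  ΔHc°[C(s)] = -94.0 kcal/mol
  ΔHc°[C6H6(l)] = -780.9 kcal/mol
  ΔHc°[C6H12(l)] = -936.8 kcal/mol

ΔHrxn = 66.0 kcal/mol

Using ΔH = Σ nΔHc°(reactants) − Σ nΔHc°(products):
= [9·(-94.0) + 1·(-936.8) + 3·(-68.3)] − [2·(-780.9) + 1·(-491.9)]
= 66.0 kcal/mol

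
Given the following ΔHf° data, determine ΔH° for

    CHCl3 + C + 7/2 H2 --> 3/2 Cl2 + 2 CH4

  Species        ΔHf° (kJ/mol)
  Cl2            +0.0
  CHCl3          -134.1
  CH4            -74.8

ΔH°rxn = Σ nΔHf°(products) − Σ nΔHf°(reactants).
Products: 3/2·(+0.0) + 2·(-74.8) = -149.6
Reactants: 1·(-134.1) + 1·(+0.0) + 7/2·(+0.0) = -134.1
ΔH° = (-149.6) − (-134.1) = -15.5 kJ/mol

ΔH° = -15.5 kJ/mol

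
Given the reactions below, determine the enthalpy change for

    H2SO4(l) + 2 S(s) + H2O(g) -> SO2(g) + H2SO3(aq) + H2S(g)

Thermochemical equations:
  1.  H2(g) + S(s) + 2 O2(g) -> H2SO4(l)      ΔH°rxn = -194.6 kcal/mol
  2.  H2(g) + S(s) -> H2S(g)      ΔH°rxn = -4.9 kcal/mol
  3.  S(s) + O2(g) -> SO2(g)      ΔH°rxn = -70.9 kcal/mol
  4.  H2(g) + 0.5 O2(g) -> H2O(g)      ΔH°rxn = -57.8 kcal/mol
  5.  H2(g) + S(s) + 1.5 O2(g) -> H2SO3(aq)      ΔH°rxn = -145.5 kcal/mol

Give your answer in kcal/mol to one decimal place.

ΔH°rxn = 31.1 kcal/mol

eq. 1 reversed (reverse to put H2SO4(l) on the reactant side): +194.6 kcal/mol
eq. 2 as written (H2S(g) already on the product side): -4.9 kcal/mol
eq. 3 as written (SO2(g) already on the product side): -70.9 kcal/mol
eq. 4 reversed (H2O(g) must end up as a reactant): +57.8 kcal/mol
eq. 5 as written (H2SO3(aq) already on the product side): -145.5 kcal/mol
Since enthalpy is a state function, ΔH°rxn = (-1)·(-194.6) + (1)·(-4.9) + (1)·(-70.9) + (-1)·(-57.8) + (1)·(-145.5) = 31.1 kcal/mol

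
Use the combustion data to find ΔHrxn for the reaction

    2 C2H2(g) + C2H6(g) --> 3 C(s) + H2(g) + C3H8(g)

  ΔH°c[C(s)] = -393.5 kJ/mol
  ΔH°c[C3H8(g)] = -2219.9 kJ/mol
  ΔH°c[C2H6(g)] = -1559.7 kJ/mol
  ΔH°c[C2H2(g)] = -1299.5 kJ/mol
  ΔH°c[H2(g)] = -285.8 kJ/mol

ΔHrxn = -472.5 kJ/mol

Using ΔH = Σ nΔHc°(reactants) − Σ nΔHc°(products):
= [2·(-1299.5) + 1·(-1559.7)] − [3·(-393.5) + 1·(-285.8) + 1·(-2219.9)]
= -472.5 kJ/mol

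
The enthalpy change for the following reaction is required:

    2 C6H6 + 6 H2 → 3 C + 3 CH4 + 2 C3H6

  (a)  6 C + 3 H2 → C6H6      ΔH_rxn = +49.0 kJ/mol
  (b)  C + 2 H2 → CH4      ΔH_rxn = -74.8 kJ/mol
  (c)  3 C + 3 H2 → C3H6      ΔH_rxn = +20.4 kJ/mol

ΔH_rxn = -281.6 kJ/mol

(a) reversed and × 2: (-2)·(+49.0) = -98.0 kJ/mol
(b) × 3: (3)·(-74.8) = -224.4 kJ/mol
(c) × 2: (2)·(+20.4) = +40.8 kJ/mol
Summing the manipulated equations, ΔH_rxn = (-98.0) + (-224.4) + (+40.8) = -281.6 kJ/mol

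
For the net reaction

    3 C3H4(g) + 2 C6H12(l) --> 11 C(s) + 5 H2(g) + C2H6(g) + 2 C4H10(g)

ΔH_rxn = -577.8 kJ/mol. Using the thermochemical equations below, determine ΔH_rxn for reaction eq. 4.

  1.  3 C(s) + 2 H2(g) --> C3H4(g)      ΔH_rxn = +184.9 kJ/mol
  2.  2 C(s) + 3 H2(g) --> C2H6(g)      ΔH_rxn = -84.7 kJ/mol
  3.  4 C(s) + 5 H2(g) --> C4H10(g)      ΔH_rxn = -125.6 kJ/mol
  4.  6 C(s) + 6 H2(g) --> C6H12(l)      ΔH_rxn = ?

ΔH_rxn = -156.4 kJ/mol

eq. 1 reversed and × 3 (reverse to put C3H4(g) on the reactant side; ×3 to match 3 C3H4(g) in the target): (-3)·(+184.9) = -554.7 kJ/mol
eq. 2 as written (C2H6(g) already on the product side): -84.7 kJ/mol
eq. 3 × 2 (×2 to match 2 C4H10(g) in the target): (2)·(-125.6) = -251.2 kJ/mol
eq. 4 reversed and × 2 (C6H12(l) must end up as a reactant; scale by 2 for the 2 C6H12(l)): contributes −2·x
-577.8 = (-554.7) + (-84.7) + (-251.2) − 2·x
x = (-577.8 − (-890.6)) / (-2) = -156.4 kJ/mol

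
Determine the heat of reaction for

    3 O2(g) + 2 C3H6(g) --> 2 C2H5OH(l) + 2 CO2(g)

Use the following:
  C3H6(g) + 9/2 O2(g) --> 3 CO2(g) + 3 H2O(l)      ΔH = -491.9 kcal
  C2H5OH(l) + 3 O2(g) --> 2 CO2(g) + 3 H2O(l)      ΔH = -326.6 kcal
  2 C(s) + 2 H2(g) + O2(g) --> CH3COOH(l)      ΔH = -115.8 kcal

equation 1 × 2: (2)·(-491.9) = -983.8 kcal
equation 2 reversed and × 2: (-2)·(-326.6) = +653.2 kcal
equation 3: not needed.
Combining the equations, ΔH = (-983.8) + (+653.2) = -330.6 kcal

ΔH = -330.6 kcal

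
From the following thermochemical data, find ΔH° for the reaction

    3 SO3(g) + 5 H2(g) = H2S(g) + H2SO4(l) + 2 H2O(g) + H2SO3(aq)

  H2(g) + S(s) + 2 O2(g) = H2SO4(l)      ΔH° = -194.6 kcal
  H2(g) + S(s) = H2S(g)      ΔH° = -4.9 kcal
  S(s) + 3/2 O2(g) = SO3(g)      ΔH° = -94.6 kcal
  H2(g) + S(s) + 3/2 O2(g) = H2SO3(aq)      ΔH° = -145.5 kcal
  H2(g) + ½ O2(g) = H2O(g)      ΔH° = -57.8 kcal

equation 1 as written: -194.6 kcal
equation 2 as written: -4.9 kcal
equation 3 reversed and × 3: (-3)·(-94.6) = +283.8 kcal
equation 4 as written: -145.5 kcal
equation 5 × 2: (2)·(-57.8) = -115.6 kcal
ΔH° = (-194.6) + (-4.9) + (+283.8) + (-145.5) + (-115.6) = -176.8 kcal

ΔH° = -176.8 kcal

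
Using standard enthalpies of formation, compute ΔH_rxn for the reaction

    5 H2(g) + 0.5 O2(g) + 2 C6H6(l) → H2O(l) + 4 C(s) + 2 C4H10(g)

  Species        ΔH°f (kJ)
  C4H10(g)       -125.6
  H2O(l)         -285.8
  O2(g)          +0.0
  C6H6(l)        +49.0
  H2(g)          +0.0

ΔH_rxn = -635.0 kJ

Products: 1·(-285.8) + 4·(+0.0) + 2·(-125.6) = -537.0
Reactants: 5·(+0.0) + 1/2·(+0.0) + 2·(+49.0) = +98.0
ΔH_rxn = (-537.0) − (+98.0) = -635.0 kJ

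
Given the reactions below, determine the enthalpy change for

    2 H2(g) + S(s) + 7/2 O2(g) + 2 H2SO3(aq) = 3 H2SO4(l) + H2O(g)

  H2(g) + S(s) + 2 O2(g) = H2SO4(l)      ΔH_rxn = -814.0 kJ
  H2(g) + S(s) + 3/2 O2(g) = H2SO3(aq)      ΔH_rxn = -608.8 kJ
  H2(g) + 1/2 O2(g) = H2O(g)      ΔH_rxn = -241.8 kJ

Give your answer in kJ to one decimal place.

equation 1 × 3: (3)·(-814.0) = -2442.0 kJ
equation 2 reversed and × 2: (-2)·(-608.8) = +1217.6 kJ
equation 3 as written: -241.8 kJ
Since enthalpy is a state function, ΔH_rxn = (3)·(-814.0) + (-2)·(-608.8) + (1)·(-241.8) = -1466.2 kJ

ΔH_rxn = -1466.2 kJ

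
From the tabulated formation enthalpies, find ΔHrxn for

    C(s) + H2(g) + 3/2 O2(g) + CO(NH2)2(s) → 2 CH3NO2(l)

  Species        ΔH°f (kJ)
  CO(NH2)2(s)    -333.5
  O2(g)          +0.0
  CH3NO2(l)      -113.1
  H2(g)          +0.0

ΔHrxn = 107.3 kJ

Products: 2·(-113.1) = -226.2
Reactants: 1·(+0.0) + 1·(+0.0) + 3/2·(+0.0) + 1·(-333.5) = -333.5
ΔHrxn = (-226.2) − (-333.5) = 107.3 kJ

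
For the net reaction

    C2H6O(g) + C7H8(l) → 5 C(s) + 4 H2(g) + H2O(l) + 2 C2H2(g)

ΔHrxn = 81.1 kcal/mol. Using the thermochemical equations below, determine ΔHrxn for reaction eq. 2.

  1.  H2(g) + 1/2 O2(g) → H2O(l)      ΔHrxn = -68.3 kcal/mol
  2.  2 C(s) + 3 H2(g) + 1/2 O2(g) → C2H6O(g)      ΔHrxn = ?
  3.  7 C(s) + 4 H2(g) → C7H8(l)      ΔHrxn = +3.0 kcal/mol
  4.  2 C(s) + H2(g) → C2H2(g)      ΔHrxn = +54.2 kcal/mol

eq. 1 as written: -68.3 kcal/mol
eq. 2 reversed: contributes −x
eq. 3 reversed: -3.0 kcal/mol
eq. 4 × 2: (2)·(+54.2) = +108.4 kcal/mol
+81.1 = (-68.3) + (-3.0) + (+108.4) − x
x = (+81.1 − (+37.1)) / (-1) = -44.0 kcal/mol

ΔHrxn = -44.0 kcal/mol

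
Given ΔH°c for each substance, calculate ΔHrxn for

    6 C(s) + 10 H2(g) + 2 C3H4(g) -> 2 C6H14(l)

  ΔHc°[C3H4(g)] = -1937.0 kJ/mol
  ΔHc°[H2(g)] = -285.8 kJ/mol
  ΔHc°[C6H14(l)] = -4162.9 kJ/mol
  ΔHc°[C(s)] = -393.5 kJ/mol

With combustion enthalpies, reactants minus products:
= [6·(-393.5) + 10·(-285.8) + 2·(-1937.0)] − [2·(-4162.9)]
= -767.2 kJ/mol

ΔHrxn = -767.2 kJ/mol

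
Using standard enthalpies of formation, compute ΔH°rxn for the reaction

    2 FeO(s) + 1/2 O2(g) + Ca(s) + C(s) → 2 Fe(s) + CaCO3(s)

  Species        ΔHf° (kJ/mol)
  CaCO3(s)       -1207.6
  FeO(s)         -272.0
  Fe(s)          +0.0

Products: 2·(+0.0) + 1·(-1207.6) = -1207.6
Reactants: 2·(-272.0) + 1/2·(+0.0) + 1·(+0.0) + 1·(+0.0) = -544.0
ΔH°rxn = (-1207.6) − (-544.0) = -663.6 kJ/mol

ΔH°rxn = -663.6 kJ/mol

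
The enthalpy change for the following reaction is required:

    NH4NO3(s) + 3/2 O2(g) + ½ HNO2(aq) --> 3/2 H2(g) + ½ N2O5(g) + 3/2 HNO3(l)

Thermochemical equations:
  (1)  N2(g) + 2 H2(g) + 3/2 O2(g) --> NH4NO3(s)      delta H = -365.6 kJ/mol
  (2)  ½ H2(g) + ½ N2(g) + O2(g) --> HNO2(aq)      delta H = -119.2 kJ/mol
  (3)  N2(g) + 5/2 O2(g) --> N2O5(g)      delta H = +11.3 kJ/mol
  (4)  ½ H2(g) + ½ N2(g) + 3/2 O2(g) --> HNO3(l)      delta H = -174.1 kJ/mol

delta H = 169.7 kJ/mol

(1) reversed (NH4NO3(s) must end up as a reactant): +365.6 kJ/mol
(2) reversed and × 1/2 (HNO2(aq) must end up as a reactant; scale by 1/2 for the 1/2 HNO2(aq)): (-1/2)·(-119.2) = +59.6 kJ/mol
(3) × 1/2 (×1/2 to match 1/2 N2O5(g) in the target): (1/2)·(+11.3) = +5.65 kJ/mol
(4) × 3/2 (×3/2 to match 3/2 HNO3(l) in the target): (3/2)·(-174.1) = -261.15 kJ/mol
delta H = (+365.6) + (+59.6) + (+5.65) + (-261.15) = 169.7 kJ/mol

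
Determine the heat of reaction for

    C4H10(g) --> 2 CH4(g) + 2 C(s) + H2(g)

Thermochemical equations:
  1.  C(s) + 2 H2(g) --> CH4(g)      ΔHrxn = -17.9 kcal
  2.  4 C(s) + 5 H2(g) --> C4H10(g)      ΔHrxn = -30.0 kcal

ΔHrxn = -5.8 kcal

eq. 1 × 2 (×2 to match 2 CH4(g) in the target): (2)·(-17.9) = -35.8 kcal
eq. 2 reversed (reverse to put C4H10(g) on the reactant side): +30.0 kcal
ΔHrxn = (-35.8) + (+30.0) = -5.8 kcal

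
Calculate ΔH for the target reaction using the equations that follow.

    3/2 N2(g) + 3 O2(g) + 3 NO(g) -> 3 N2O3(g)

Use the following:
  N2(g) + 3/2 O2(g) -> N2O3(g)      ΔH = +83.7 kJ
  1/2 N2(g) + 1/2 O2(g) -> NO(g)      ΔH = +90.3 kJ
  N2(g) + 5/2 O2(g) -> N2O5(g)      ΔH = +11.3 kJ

equation 1 × 3: (3)·(+83.7) = +251.1 kJ
equation 2 reversed and × 3: (-3)·(+90.3) = -270.9 kJ
equation 3: not needed.
ΔH = (+251.1) + (-270.9) = -19.8 kJ

ΔH = -19.8 kJ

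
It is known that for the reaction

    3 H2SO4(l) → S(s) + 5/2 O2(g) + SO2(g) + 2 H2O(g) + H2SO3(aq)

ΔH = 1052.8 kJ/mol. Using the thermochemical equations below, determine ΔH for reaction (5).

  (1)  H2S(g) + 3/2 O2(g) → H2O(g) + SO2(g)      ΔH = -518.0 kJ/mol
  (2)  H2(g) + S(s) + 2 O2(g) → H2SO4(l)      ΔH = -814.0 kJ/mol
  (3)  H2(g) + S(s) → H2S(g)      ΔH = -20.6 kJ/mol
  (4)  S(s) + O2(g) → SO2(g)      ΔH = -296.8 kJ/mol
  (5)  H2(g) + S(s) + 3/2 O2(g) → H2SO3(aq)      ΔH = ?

ΔH = -608.8 kJ/mol

(1) × 2 (×2 to match 2 H2O(g) in the target): (2)·(-518.0) = -1036.0 kJ/mol
(2) reversed and × 3 (reverse to put H2SO4(l) on the reactant side; scale by 3 for the 3 H2SO4(l)): (-3)·(-814.0) = +2442.0 kJ/mol
(3) × 2: (2)·(-20.6) = -41.2 kJ/mol
(4) reversed: +296.8 kJ/mol
(5) as written (H2SO3(aq) already on the product side): contributes x
+1052.8 = (-1036.0) + (+2442.0) + (-41.2) + (+296.8) + x
x = (+1052.8 − (+1661.6)) / (1) = -608.8 kJ/mol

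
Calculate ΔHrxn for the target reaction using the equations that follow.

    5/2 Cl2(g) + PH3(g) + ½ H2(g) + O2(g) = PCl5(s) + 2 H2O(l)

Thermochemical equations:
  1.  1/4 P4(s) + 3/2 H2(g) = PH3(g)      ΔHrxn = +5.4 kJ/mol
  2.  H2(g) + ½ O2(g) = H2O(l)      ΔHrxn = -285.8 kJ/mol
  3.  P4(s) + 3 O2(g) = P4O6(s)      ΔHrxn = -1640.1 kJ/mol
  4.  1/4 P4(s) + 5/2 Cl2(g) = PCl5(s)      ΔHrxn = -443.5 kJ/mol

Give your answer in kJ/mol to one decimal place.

eq. 1 reversed: -5.4 kJ/mol
eq. 2 × 2: (2)·(-285.8) = -571.6 kJ/mol
eq. 3: not needed.
eq. 4 as written: -443.5 kJ/mol
ΔHrxn = (-1)·(+5.4) + (2)·(-285.8) + (1)·(-443.5) = -1020.5 kJ/mol

ΔHrxn = -1020.5 kJ/mol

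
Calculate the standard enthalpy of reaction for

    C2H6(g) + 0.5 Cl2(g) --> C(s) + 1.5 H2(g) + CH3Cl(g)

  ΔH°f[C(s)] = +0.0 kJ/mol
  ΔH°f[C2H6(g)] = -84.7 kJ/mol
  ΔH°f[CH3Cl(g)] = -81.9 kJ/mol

Products: 1·(+0.0) + 3/2·(+0.0) + 1·(-81.9) = -81.9
Reactants: 1·(-84.7) + 1/2·(+0.0) = -84.7
ΔH°rxn = (-81.9) − (-84.7) = 2.8 kJ/mol

ΔH°rxn = 2.8 kJ/mol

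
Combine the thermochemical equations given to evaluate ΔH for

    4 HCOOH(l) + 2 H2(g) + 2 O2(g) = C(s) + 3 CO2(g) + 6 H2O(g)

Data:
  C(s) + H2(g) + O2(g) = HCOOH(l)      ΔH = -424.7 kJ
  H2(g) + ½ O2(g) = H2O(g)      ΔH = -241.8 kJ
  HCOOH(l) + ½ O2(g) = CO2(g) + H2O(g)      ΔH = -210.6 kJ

equation 1 reversed (reverse to put C(s) on the product side): +424.7 kJ
equation 2 × 3: (3)·(-241.8) = -725.4 kJ
equation 3 × 3 (×3 to match 3 CO2(g) in the target): (3)·(-210.6) = -631.8 kJ
Since enthalpy is a state function, ΔH = (+424.7) + (-725.4) + (-631.8) = -932.5 kJ

ΔH = -932.5 kJ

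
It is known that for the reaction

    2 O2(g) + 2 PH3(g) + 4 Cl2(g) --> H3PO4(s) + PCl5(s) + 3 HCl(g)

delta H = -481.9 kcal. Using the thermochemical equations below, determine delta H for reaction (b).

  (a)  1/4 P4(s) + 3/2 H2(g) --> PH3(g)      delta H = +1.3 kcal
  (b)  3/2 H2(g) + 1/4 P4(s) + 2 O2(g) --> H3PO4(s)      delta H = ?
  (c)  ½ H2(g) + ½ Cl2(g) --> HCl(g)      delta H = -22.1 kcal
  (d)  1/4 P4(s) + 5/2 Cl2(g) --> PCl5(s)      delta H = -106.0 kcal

(a) reversed and × 2 (PH3(g) must end up as a reactant; ×2 to match 2 PH3(g) in the target): (-2)·(+1.3) = -2.6 kcal
(b) as written (H3PO4(s) already on the product side): contributes x
(c) × 3 (×3 to match 3 HCl(g) in the target): (3)·(-22.1) = -66.3 kcal
(d) as written (PCl5(s) already on the product side): -106.0 kcal
-481.9 = (-2.6) + (-66.3) + (-106.0) + x
x = (-481.9 − (-174.9)) / (1) = -307.0 kcal

delta H = -307.0 kcal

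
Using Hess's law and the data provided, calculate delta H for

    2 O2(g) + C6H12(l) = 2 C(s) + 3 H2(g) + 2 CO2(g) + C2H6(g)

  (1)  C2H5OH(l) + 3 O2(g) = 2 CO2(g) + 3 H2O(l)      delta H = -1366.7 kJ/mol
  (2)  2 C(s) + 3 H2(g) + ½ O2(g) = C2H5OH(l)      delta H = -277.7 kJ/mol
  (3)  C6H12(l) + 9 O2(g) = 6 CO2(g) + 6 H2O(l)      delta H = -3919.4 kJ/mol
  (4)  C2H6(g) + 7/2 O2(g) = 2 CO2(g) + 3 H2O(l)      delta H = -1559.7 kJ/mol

delta H = -715.3 kJ/mol

(1) reversed: +1366.7 kJ/mol
(2) reversed (reverse to put C(s) on the product side): +277.7 kJ/mol
(3) as written (C6H12(l) already on the reactant side): -3919.4 kJ/mol
(4) reversed (reverse to put C2H6(g) on the product side): +1559.7 kJ/mol
Combining the equations, delta H = (+1366.7) + (+277.7) + (-3919.4) + (+1559.7) = -715.3 kJ/mol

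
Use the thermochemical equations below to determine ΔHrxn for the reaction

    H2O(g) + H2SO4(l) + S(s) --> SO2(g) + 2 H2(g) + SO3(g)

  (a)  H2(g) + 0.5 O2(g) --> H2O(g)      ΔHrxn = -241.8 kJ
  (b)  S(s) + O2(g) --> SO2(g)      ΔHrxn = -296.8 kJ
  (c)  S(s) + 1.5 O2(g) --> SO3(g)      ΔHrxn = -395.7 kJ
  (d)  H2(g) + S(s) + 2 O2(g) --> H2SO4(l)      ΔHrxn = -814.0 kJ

(a) reversed: +241.8 kJ
(b) as written: -296.8 kJ
(c) as written: -395.7 kJ
(d) reversed: +814.0 kJ
Summing the manipulated equations, ΔHrxn = (+241.8) + (-296.8) + (-395.7) + (+814.0) = 363.3 kJ

ΔHrxn = 363.3 kJ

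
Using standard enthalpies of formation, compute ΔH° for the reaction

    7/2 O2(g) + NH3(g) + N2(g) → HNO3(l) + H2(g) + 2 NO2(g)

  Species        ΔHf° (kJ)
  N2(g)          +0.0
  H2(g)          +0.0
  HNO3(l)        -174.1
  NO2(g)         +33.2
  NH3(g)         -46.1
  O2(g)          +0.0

ΔH° = -61.6 kJ

Products: 1·(-174.1) + 1·(+0.0) + 2·(+33.2) = -107.7
Reactants: 7/2·(+0.0) + 1·(-46.1) + 1·(+0.0) = -46.1
ΔH° = (-107.7) − (-46.1) = -61.6 kJ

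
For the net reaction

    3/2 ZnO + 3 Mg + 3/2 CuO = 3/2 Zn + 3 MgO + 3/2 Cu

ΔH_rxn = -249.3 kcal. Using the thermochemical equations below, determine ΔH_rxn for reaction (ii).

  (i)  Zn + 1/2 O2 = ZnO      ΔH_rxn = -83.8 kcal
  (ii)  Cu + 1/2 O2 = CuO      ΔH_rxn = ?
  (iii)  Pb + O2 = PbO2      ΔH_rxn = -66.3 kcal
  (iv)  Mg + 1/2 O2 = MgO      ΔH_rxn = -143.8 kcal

(i) reversed and × 3/2: (-3/2)·(-83.8) = +125.7 kcal
(ii) reversed and × 3/2: contributes −3/2·x
(iii): not needed.
(iv) × 3: (3)·(-143.8) = -431.4 kcal
-249.3 = (+125.7) + (-431.4) − 3/2·x
x = (-249.3 − (-305.7)) / (-3/2) = -37.6 kcal

ΔH_rxn = -37.6 kcal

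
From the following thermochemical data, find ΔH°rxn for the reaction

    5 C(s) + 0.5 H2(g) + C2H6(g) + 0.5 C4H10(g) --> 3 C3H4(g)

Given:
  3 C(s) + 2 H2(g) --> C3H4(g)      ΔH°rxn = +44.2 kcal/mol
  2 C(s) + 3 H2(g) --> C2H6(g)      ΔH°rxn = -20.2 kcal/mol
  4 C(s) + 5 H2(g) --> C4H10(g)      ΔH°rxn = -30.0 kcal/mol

equation 1 × 3 (scale by 3 for the 3 C3H4(g)): (3)·(+44.2) = +132.6 kcal/mol
equation 2 reversed (reverse to put C2H6(g) on the reactant side): +20.2 kcal/mol
equation 3 reversed and × 1/2 (reverse to put C4H10(g) on the reactant side; ×1/2 to match 1/2 C4H10(g) in the target): (-1/2)·(-30.0) = +15.0 kcal/mol
Combining the equations, ΔH°rxn = (3)·(+44.2) + (-1)·(-20.2) + (-1/2)·(-30.0) = 167.8 kcal/mol

ΔH°rxn = 167.8 kcal/mol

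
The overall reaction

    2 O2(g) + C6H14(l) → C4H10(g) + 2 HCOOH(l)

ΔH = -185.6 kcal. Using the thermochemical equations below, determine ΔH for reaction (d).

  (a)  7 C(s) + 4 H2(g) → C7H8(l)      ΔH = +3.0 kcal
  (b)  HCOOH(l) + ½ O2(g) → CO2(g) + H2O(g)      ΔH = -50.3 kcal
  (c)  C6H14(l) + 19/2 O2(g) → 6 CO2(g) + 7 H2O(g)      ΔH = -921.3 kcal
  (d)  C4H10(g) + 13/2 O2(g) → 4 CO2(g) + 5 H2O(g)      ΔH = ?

(a): not needed (C7H8(l) appears nowhere else).
(b) reversed and × 2 (reverse to put HCOOH(l) on the product side; scale by 2 for the 2 HCOOH(l)): (-2)·(-50.3) = +100.6 kcal
(c) as written (C6H14(l) already on the reactant side): -921.3 kcal
(d) reversed (reverse to put C4H10(g) on the product side): contributes −x
-185.6 = (+100.6) + (-921.3) − x
x = (-185.6 − (-820.7)) / (-1) = -635.1 kcal

ΔH = -635.1 kcal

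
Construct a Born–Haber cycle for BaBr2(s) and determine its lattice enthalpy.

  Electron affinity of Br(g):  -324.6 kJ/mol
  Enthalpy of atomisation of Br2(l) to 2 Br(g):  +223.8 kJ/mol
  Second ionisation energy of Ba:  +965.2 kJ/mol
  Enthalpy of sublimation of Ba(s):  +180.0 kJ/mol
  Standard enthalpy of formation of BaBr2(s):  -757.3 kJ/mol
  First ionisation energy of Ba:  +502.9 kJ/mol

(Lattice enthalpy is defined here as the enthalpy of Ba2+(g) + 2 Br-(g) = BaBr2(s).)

ΔHf° = 1·ΔHsub + 1·(ΣIE) + 1·D(Br2) + 2·EA + U
-757.3 = 1·(+180.0) + 1·(+1468.1) + 1·(+223.8) + 2·(-324.6) + U
U = -757.3 − (+1222.7) = -1980.0 kJ/mol

U = -1980.0 kJ/mol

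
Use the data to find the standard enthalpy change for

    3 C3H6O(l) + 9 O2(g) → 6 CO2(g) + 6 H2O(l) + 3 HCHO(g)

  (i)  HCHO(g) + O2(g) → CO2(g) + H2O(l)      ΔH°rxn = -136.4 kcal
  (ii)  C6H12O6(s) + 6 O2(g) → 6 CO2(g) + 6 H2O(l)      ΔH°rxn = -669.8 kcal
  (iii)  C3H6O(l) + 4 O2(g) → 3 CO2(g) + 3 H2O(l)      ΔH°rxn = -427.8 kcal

ΔH°rxn = -874.2 kcal

(i) reversed and × 3 (reverse to put HCHO(g) on the product side; ×3 to match 3 HCHO(g) in the target): (-3)·(-136.4) = +409.2 kcal
(ii): not needed (C6H12O6(s) appears nowhere else).
(iii) × 3 (scale by 3 for the 3 C3H6O(l)): (3)·(-427.8) = -1283.4 kcal
Summing the manipulated equations, ΔH°rxn = (-3)·(-136.4) + (3)·(-427.8) = -874.2 kcal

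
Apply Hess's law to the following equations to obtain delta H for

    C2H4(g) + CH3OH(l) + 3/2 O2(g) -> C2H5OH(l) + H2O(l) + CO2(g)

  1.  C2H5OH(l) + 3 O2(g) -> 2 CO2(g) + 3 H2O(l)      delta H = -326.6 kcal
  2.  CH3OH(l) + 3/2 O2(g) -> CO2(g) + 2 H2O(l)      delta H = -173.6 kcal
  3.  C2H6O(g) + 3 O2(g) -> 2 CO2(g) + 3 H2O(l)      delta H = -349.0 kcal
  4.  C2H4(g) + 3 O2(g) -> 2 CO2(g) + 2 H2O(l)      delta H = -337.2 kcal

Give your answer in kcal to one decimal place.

eq. 1 reversed (reverse to put C2H5OH(l) on the product side): +326.6 kcal
eq. 2 as written (CH3OH(l) already on the reactant side): -173.6 kcal
eq. 3: not needed (C2H6O(g) appears nowhere else).
eq. 4 as written (C2H4(g) already on the reactant side): -337.2 kcal
delta H = (-1)·(-326.6) + (1)·(-173.6) + (1)·(-337.2) = -184.2 kcal

delta H = -184.2 kcal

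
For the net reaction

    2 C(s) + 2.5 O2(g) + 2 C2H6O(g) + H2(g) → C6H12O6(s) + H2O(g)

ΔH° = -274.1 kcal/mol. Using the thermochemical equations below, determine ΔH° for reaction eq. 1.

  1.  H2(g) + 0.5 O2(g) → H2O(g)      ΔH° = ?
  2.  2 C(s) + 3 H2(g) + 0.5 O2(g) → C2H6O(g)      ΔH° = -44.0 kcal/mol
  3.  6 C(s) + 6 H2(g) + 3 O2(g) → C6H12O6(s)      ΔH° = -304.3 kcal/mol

eq. 1 as written: contributes x
eq. 2 reversed and × 2: (-2)·(-44.0) = +88.0 kcal/mol
eq. 3 as written: -304.3 kcal/mol
-274.1 = (+88.0) + (-304.3) + x
x = (-274.1 − (-216.3)) / (1) = -57.8 kcal/mol

ΔH° = -57.8 kcal/mol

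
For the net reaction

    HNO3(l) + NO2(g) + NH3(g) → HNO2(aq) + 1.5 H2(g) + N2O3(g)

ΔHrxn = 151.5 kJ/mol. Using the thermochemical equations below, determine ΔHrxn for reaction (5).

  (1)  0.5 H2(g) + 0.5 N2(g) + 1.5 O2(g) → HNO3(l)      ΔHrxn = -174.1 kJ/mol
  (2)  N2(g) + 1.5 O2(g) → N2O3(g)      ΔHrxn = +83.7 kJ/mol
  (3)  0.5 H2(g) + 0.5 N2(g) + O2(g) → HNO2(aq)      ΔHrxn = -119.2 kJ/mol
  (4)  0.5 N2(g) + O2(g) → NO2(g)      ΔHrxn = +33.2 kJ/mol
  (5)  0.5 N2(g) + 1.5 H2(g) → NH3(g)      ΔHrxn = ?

ΔHrxn = -46.1 kJ/mol

(1) reversed (HNO3(l) must end up as a reactant): +174.1 kJ/mol
(2) as written (N2O3(g) already on the product side): +83.7 kJ/mol
(3) as written (HNO2(aq) already on the product side): -119.2 kJ/mol
(4) reversed (NO2(g) must end up as a reactant): -33.2 kJ/mol
(5) reversed (NH3(g) must end up as a reactant): contributes −x
+151.5 = (+174.1) + (+83.7) + (-119.2) + (-33.2) − x
x = (+151.5 − (+105.4)) / (-1) = -46.1 kJ/mol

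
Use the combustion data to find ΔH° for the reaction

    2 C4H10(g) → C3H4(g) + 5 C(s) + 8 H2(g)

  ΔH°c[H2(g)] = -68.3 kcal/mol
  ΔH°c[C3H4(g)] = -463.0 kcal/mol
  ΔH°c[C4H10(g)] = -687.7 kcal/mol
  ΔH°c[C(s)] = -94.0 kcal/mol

ΔH° = 104.0 kcal/mol

With combustion enthalpies, reactants minus products:
= [2·(-687.7)] − [1·(-463.0) + 5·(-94.0) + 8·(-68.3)]
= 104.0 kcal/mol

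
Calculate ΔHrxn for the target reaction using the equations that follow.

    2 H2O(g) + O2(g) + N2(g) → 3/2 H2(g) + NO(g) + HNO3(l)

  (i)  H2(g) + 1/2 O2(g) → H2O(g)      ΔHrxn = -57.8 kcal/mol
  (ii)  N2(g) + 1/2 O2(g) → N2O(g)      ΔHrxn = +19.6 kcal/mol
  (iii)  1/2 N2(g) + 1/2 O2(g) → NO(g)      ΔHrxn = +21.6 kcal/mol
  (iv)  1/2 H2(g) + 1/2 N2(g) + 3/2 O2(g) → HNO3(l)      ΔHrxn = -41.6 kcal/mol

ΔHrxn = 95.6 kcal/mol

(i) reversed and × 2 (reverse to put H2O(g) on the reactant side; scale by 2 for the 2 H2O(g)): (-2)·(-57.8) = +115.6 kcal/mol
(ii): not needed (N2O(g) appears nowhere else).
(iii) as written (NO(g) already on the product side): +21.6 kcal/mol
(iv) as written (HNO3(l) already on the product side): -41.6 kcal/mol
By Hess's law, ΔHrxn = (+115.6) + (+21.6) + (-41.6) = 95.6 kcal/mol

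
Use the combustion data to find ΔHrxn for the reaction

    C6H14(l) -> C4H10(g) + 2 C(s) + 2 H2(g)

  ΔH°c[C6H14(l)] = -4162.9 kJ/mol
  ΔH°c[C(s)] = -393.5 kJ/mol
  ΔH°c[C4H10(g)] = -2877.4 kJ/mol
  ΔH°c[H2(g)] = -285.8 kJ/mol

With combustion enthalpies, reactants minus products:
= [1·(-4162.9)] − [1·(-2877.4) + 2·(-393.5) + 2·(-285.8)]
= 73.1 kJ/mol

ΔHrxn = 73.1 kJ/mol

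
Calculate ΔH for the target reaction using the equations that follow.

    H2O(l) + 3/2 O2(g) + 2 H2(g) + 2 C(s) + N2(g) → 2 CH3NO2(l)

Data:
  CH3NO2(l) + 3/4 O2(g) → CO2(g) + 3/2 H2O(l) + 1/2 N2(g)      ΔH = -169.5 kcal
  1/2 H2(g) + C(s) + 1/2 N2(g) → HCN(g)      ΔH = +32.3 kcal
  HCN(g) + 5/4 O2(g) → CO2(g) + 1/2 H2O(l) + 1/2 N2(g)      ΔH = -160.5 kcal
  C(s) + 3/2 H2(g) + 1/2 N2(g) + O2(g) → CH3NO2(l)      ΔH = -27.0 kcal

equation 1 reversed: +169.5 kcal
equation 2 as written: +32.3 kcal
equation 3 as written: -160.5 kcal
equation 4 as written: -27.0 kcal
ΔH = (+169.5) + (+32.3) + (-160.5) + (-27.0) = 14.3 kcal

ΔH = 14.3 kcal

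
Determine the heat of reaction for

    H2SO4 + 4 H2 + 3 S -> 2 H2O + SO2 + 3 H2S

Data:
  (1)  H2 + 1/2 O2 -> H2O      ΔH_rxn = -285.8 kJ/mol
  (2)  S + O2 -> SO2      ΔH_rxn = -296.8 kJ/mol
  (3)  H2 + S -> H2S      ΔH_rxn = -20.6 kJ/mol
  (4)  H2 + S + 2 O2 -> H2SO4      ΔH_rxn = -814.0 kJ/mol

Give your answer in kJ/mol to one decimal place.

ΔH_rxn = -116.2 kJ/mol

(1) × 2: (2)·(-285.8) = -571.6 kJ/mol
(2) as written: -296.8 kJ/mol
(3) × 3: (3)·(-20.6) = -61.8 kJ/mol
(4) reversed: +814.0 kJ/mol
Combining the equations, ΔH_rxn = (-571.6) + (-296.8) + (-61.8) + (+814.0) = -116.2 kJ/mol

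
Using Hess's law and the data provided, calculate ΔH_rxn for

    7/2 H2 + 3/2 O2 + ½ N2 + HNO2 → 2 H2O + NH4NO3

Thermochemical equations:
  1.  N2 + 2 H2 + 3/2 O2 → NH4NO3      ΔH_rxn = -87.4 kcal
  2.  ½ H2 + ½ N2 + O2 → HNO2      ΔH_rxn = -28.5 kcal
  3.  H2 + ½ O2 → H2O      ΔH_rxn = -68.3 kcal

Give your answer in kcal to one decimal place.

eq. 1 as written (NH4NO3 already on the product side): -87.4 kcal
eq. 2 reversed (HNO2 must end up as a reactant): +28.5 kcal
eq. 3 × 2 (×2 to match 2 H2O in the target): (2)·(-68.3) = -136.6 kcal
By Hess's law, ΔH_rxn = (1)·(-87.4) + (-1)·(-28.5) + (2)·(-68.3) = -195.5 kcal

ΔH_rxn = -195.5 kcal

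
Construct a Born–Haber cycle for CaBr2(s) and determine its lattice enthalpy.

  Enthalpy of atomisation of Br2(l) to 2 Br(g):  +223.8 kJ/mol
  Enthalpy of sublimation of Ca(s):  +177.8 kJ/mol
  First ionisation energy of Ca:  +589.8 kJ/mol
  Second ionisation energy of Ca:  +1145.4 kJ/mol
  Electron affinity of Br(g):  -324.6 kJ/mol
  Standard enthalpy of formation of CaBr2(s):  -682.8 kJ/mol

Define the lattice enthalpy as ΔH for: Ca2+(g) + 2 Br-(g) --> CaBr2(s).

ΔHf° = 1·ΔHsub + 1·(ΣIE) + 1·D(Br2) + 2·EA + U
-682.8 = 1·(+177.8) + 1·(+1735.2) + 1·(+223.8) + 2·(-324.6) + U
U = -682.8 − (+1487.6) = -2170.4 kJ/mol

U = -2170.4 kJ/mol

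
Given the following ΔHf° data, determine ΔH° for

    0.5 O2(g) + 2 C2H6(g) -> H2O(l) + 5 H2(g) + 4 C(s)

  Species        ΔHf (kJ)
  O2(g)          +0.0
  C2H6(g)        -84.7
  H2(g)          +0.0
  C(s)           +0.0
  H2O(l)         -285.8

ΔH° = -116.4 kJ

Products: 1·(-285.8) + 5·(+0.0) + 4·(+0.0) = -285.8
Reactants: 1/2·(+0.0) + 2·(-84.7) = -169.4
ΔH° = (-285.8) − (-169.4) = -116.4 kJ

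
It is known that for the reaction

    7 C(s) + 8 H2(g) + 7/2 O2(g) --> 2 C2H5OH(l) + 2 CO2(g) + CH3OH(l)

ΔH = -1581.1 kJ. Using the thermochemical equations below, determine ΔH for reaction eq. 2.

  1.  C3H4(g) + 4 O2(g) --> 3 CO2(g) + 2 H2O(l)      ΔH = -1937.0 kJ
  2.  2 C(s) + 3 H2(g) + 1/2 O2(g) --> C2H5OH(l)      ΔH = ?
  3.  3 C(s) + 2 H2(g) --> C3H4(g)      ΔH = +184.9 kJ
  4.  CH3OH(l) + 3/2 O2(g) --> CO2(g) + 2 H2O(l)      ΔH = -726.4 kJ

ΔH = -277.7 kJ

eq. 1 as written: -1937.0 kJ
eq. 2 × 2 (scale by 2 for the 2 C2H5OH(l)): contributes 2·x
eq. 3 as written: +184.9 kJ
eq. 4 reversed (reverse to put CH3OH(l) on the product side): +726.4 kJ
-1581.1 = (-1937.0) + (+184.9) + (+726.4) + 2·x
x = (-1581.1 − (-1025.7)) / (2) = -277.7 kJ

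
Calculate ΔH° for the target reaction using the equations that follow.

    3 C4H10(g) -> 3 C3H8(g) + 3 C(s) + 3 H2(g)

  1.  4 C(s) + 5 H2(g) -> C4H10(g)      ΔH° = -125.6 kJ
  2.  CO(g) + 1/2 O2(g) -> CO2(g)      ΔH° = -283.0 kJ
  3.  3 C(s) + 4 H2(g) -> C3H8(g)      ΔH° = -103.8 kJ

ΔH° = 65.4 kJ

eq. 1 reversed and × 3 (reverse to put C4H10(g) on the reactant side; ×3 to match 3 C4H10(g) in the target): (-3)·(-125.6) = +376.8 kJ
eq. 2: not needed (O2(g) appears nowhere else).
eq. 3 × 3 (×3 to match 3 C3H8(g) in the target): (3)·(-103.8) = -311.4 kJ
Combining the equations, ΔH° = (+376.8) + (-311.4) = 65.4 kJ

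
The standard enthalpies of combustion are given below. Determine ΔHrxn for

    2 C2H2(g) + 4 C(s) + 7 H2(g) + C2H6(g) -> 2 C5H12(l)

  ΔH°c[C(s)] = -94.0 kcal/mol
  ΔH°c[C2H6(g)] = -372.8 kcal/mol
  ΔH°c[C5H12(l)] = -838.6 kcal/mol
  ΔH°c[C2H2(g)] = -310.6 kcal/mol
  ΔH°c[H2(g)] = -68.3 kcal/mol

ΔHrxn = -170.9 kcal/mol

Using ΔH = Σ nΔHc°(reactants) − Σ nΔHc°(products):
= [2·(-310.6) + 4·(-94.0) + 7·(-68.3) + 1·(-372.8)] − [2·(-838.6)]
= -170.9 kcal/mol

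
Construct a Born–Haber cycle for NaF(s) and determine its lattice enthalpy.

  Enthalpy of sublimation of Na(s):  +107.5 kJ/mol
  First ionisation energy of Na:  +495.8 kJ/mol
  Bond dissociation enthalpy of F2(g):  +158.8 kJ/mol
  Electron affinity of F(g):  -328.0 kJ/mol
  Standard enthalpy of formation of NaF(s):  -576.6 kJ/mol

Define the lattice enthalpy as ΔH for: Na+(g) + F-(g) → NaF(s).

ΔHf° = 1·ΔHsub + 1·(ΣIE) + 1/2·D(F2) + 1·EA + U
-576.6 = 1·(+107.5) + 1·(+495.8) + 1/2·(+158.8) + 1·(-328.0) + U
U = -576.6 − (+354.7) = -931.3 kJ/mol

U = -931.3 kJ/mol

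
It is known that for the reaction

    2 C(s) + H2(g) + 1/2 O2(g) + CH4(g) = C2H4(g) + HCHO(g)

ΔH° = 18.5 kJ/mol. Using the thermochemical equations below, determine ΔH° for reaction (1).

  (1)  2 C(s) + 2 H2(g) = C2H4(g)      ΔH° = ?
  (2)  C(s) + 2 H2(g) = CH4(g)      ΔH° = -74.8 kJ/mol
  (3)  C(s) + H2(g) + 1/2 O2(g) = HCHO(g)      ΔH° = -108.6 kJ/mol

(1) as written: contributes x
(2) reversed: +74.8 kJ/mol
(3) as written: -108.6 kJ/mol
+18.5 = (+74.8) + (-108.6) + x
x = (+18.5 − (-33.8)) / (1) = 52.3 kJ/mol

ΔH° = 52.3 kJ/mol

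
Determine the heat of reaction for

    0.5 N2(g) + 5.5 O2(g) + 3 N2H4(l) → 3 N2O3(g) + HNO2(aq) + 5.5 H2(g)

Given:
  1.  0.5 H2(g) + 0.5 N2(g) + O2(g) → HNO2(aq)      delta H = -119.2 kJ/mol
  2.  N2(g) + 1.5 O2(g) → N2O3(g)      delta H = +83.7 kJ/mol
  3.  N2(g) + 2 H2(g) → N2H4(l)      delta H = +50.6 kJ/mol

eq. 1 as written: -119.2 kJ/mol
eq. 2 × 3: (3)·(+83.7) = +251.1 kJ/mol
eq. 3 reversed and × 3: (-3)·(+50.6) = -151.8 kJ/mol
delta H = (-119.2) + (+251.1) + (-151.8) = -19.9 kJ/mol

delta H = -19.9 kJ/mol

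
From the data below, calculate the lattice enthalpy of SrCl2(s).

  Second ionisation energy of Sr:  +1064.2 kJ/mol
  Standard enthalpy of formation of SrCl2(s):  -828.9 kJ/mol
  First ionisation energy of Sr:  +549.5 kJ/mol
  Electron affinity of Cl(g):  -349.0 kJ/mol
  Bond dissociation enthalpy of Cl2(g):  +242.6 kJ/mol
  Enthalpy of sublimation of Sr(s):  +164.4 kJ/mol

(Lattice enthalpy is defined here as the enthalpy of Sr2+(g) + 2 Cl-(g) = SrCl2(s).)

U = -2151.6 kJ/mol

ΔHf° = 1·ΔHsub + 1·(ΣIE) + 1·D(Cl2) + 2·EA + U
-828.9 = 1·(+164.4) + 1·(+1613.7) + 1·(+242.6) + 2·(-349.0) + U
U = -828.9 − (+1322.7) = -2151.6 kJ/mol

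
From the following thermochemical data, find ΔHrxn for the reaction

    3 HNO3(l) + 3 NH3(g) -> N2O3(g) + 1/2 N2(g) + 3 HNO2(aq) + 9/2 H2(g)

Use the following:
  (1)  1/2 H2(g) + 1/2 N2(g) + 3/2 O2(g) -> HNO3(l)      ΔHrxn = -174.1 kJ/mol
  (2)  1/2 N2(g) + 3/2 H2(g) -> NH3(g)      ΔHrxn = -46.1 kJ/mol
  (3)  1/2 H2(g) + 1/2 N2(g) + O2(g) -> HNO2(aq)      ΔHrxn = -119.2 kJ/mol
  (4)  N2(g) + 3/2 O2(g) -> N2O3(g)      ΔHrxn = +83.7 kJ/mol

(1) reversed and × 3: (-3)·(-174.1) = +522.3 kJ/mol
(2) reversed and × 3: (-3)·(-46.1) = +138.3 kJ/mol
(3) × 3: (3)·(-119.2) = -357.6 kJ/mol
(4) as written: +83.7 kJ/mol
Combining the equations, ΔHrxn = (-3)·(-174.1) + (-3)·(-46.1) + (3)·(-119.2) + (1)·(+83.7) = 386.7 kJ/mol

ΔHrxn = 386.7 kJ/mol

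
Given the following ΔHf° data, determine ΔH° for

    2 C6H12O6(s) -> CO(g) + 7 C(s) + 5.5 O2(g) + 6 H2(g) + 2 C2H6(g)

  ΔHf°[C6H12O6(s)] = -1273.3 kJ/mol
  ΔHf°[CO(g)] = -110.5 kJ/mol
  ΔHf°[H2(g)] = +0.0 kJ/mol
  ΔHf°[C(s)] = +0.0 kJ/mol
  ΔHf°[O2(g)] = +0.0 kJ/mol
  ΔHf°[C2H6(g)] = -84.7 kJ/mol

Products: 1·(-110.5) + 7·(+0.0) + 11/2·(+0.0) + 6·(+0.0) + 2·(-84.7) = -279.9
Reactants: 2·(-1273.3) = -2546.6
ΔH° = (-279.9) − (-2546.6) = 2266.7 kJ/mol

ΔH° = 2266.7 kJ/mol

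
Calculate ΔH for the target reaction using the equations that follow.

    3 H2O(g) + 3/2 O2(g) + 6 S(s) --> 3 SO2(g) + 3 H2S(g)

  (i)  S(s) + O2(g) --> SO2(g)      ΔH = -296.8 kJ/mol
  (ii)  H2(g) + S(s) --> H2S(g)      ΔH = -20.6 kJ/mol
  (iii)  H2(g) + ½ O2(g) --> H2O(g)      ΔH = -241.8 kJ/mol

ΔH = -226.8 kJ/mol

(i) × 3: (3)·(-296.8) = -890.4 kJ/mol
(ii) × 3: (3)·(-20.6) = -61.8 kJ/mol
(iii) reversed and × 3: (-3)·(-241.8) = +725.4 kJ/mol
By Hess's law, ΔH = (3)·(-296.8) + (3)·(-20.6) + (-3)·(-241.8) = -226.8 kJ/mol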